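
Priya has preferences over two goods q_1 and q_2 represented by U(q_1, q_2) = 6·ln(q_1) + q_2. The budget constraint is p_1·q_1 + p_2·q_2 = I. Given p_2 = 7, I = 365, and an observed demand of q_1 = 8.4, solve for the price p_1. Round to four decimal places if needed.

MU_q_1 = 6/q_1, MU_q_2 = 1. Tangency: 6/q_1 = p_1/p_2.
So q_1*(p_1,p_2) = 6·p_2/p_1, independent of income; and q_2* = (I − 6·p_2)/p_2.
Set q_1* = 8.4 in the demand function and solve for p_1: p_1 = 5.

p_1 = 5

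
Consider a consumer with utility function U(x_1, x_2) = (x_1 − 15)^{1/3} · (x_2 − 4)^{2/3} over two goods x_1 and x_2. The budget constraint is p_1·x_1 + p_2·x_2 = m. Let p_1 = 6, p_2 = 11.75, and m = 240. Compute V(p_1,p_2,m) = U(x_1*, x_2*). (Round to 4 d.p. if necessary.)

Discretionary income = 240 − 15·6 − 4·11.75 = 103; x_1* = 15 + 1/3·103/6 = 20.7222; x_2* = 4 + 2/3·103/11.75 = 9.844.
Utility at the optimum: U(20.7222, 9.844) = 5.8031.

V = 5.8031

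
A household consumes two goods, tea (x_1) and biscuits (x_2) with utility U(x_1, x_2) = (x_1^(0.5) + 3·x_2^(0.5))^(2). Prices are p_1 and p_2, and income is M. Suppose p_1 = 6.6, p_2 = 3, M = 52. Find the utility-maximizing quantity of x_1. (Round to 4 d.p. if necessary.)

MU_x_1 ∝ x_1^(-0.5), MU_x_2 ∝ 3·x_2^(-0.5), so MRS = (1/3)·(x_2/x_1)^(0.5) = p_1/p_2.
Solve for the ratio: x_2/x_1 = [3·p_1/p_2]^(2).
Substitute x_2 = (x_2/x_1)·x_1 into the budget: x_1* = M/(p_1 + p_2·(x_2/x_1)).
Numerically x_2/x_1 = 43.56, so x_1* = 52/(6.6 + 3·43.56) = 0.3788.

x_1* = 0.3788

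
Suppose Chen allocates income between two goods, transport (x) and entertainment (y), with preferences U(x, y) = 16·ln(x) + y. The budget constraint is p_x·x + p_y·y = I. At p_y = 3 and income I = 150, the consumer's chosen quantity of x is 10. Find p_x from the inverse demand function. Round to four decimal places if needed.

Set MRS = p_x/p_y: (16/x)/1 = p_x/p_y.
So x*(p_x,p_y) = 16·p_y/p_x, independent of income; and y* = (I − 16·p_y)/p_y.
Set x* = 10 in the demand function and solve for p_x: p_x = 4.8.

p_x = 4.8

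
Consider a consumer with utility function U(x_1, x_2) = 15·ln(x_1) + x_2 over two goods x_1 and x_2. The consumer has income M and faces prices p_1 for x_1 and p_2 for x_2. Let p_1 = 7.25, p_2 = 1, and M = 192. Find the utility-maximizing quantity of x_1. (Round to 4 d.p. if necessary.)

Set MRS = p_1/p_2: (15/x_1)/1 = p_1/p_2.
So x_1*(p_1,p_2) = 15·p_2/p_1, independent of income; and x_2* = (M − 15·p_2)/p_2.
At the given prices: x_1* = 15·1/7.25 = 2.069.

x_1* = 2.069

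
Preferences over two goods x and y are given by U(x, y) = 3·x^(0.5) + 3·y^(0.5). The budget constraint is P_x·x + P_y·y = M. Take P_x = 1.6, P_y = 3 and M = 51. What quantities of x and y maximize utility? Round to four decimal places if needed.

x* = 20.788, y* = 5.913

From the CES first-order condition, (y/x)^(0.5) = P_x/P_y.
Solve for the ratio: y/x = [P_x/P_y]^(2).
Substitute y = (y/x)·x into the budget: x* = M/(P_x + P_y·(y/x)).
Numerically y/x = 0.284444, so x* = 51/(1.6 + 3·0.284444) = 20.788 and y* = 0.284444·20.788 = 5.913.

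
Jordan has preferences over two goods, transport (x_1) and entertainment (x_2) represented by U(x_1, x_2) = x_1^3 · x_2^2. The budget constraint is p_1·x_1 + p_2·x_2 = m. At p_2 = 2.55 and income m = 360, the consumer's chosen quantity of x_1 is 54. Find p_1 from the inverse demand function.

The MRS is (3/2)·x_2/x_1. Set MRS = p_1/p_2.
So 3·p_2·x_2 = 2·p_1·x_1; combined with the budget, a share 0.6 of income goes to x_1.
Demand: x_1*(p_1,p_2,m) = 0.6·m/p_1 and x_2* = 0.4·m/p_2.
Set x_1* = 54 in the demand function and solve for p_1: p_1 = 4.

p_1 = 4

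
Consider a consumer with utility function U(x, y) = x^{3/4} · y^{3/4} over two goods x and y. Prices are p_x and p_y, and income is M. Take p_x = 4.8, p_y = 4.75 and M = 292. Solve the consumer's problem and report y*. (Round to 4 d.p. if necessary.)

y* = 30.7368

Tangency: MRS = y/x = p_x/p_y.
Rearranging, p_y·y = p_x·x. Substituting into the budget gives p_x·x·(1 + 1) = M.
Demand: x*(p_x,p_y,M) = 0.5·M/p_x and y* = 0.5·M/p_y.
At p_x=4.8, p_y=4.75, M=292: y* = 0.5·292/4.75 = 30.7368.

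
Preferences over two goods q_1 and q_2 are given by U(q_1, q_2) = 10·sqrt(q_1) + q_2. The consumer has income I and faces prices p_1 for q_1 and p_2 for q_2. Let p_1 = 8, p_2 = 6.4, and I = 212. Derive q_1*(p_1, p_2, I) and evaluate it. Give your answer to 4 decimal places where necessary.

q_1* = 16

MU_q_1 = 5/√q_1, MU_q_2 = 1. Tangency: 5/√q_1 = p_1/p_2.
Thus q_1* = (5·p_2/p_1)² — independent of I — with the rest of income spent on q_2.
Plugging in: q_1* = (5·6.4/8)² = 16.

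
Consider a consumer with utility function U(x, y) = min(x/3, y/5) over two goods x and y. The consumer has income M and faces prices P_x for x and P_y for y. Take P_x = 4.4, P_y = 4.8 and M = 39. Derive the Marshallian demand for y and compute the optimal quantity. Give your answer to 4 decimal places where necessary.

y* = 5.2419

With perfect complements, no substitution: consume in ratio x:y = 3:5.
Budget: P_x·x + P_y·(5/3)·x = M, so (3·P_x + 5·P_y)·x = 3·M.
Demand: x*(P_x,P_y,M) = 3·M/(3·P_x + 5·P_y), y* = 5·M/(3·P_x + 5·P_y).
Here 3·4.4 + 5·4.8 = 37.2, giving y* = 5.2419.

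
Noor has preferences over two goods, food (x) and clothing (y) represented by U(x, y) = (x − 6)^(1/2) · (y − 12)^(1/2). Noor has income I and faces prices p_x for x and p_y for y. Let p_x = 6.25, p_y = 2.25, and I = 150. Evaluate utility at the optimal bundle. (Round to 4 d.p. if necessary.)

V = 11.4

After buying the subsistence bundle (6, 12), a share 0.5 of the remaining income goes to x: x* = 6 + 0.5·(I − 6p_x − 12p_y)/p_x.
Discretionary income = 150 − 6·6.25 − 12·2.25 = 85.5; x* = 6 + 0.5·85.5/6.25 = 12.84; y* = 12 + 0.5·85.5/2.25 = 31.
Utility at the optimum: U(12.84, 31) = 11.4.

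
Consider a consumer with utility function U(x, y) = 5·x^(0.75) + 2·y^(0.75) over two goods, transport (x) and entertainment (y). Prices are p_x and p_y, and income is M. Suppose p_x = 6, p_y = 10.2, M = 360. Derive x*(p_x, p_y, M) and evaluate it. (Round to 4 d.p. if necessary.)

MRS = MU_x/MU_y = (5/2)·(y/x)^(0.25). Set equal to p_x/p_y.
Hence y/x = ((2/5)·p_x/p_y)^(1/(0.25)), i.e. raised to the 4 power.
With the ratio pinned down, the budget gives x* = M/(p_x + p_y·(y/x)) and y* = (y/x)·x*.
Numerically y/x = 0.003065, so x* = 360/(6 + 10.2·0.003065) = 59.689.

x* = 59.689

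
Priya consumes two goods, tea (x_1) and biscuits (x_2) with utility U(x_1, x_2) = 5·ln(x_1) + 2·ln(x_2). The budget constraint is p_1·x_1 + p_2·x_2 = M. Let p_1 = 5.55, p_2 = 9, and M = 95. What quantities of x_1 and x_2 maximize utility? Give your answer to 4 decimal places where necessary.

At p_1=5.55, p_2=9, M=95: x_1* = 5/7·95/5.55 = 12.2265, x_2* = 3.0159.

x_1* = 12.2265, x_2* = 3.0159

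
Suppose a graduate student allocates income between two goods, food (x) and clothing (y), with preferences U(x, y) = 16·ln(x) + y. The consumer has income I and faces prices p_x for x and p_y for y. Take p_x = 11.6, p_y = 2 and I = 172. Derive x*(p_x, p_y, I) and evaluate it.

x* = 2.7586

Set MRS = p_x/p_y: (16/x)/1 = p_x/p_y.
So x*(p_x,p_y) = 16·p_y/p_x, independent of income; and y* = (I − 16·p_y)/p_y.
At the given prices: x* = 16·2/11.6 = 2.7586.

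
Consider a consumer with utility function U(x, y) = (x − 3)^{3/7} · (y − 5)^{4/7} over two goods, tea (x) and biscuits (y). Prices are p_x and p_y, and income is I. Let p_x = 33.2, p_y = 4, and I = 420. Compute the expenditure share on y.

This is Cobb-Douglas in (x−3, y−5): tangency gives 3/7·p_y·(y−5) = 4/7·p_x·(x−3).
After buying the subsistence bundle (3, 5), a share 3/7 of the remaining income goes to x: x* = 3 + 3/7·(I − 3p_x − 5p_y)/p_x.
Discretionary income = 420 − 3·33.2 − 5·4 = 300.4; x* = 3 + 3/7·300.4/33.2 = 6.8778; y* = 5 + 4/7·300.4/4 = 47.9143.
Expenditure on y: 4·47.9143 = 191.6571; share = 0.4563.

share on y = 0.4563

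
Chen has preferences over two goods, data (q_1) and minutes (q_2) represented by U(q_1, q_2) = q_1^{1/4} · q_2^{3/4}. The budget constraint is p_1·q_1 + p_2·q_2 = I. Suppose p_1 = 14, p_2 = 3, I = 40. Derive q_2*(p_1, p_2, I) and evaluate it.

Demand: q_1*(p_1,p_2,I) = 0.25·I/p_1 and q_2* = 0.75·I/p_2.
At p_1=14, p_2=3, I=40: q_2* = 0.75·40/3 = 10.

q_2* = 10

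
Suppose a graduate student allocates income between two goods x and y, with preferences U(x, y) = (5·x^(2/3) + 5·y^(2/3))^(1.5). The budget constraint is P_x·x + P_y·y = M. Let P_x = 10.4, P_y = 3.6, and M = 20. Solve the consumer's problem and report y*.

MRS = MU_x/MU_y = (y/x)^(1/3). Set equal to P_x/P_y.
Hence y/x = (P_x/P_y)^(1/(1/3)), i.e. raised to the 3 power.
With the ratio pinned down, the budget gives x* = M/(P_x + P_y·(y/x)) and y* = (y/x)·x*.
Numerically y/x = 24.109739, so x* = 20/(10.4 + 3.6·24.109739) = 0.2058 and y* = 24.109739·0.2058 = 4.9611.

y* = 4.9611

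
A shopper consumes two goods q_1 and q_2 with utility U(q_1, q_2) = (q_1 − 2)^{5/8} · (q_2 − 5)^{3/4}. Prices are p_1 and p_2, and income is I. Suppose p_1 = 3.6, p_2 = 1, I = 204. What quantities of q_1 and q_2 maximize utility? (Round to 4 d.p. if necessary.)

This is Cobb-Douglas in (q_1−2, q_2−5): tangency gives 0.625·p_2·(q_2−5) = 0.75·p_1·(q_1−2).
After buying the subsistence bundle (2, 5), a share 5/11 of the remaining income goes to q_1: q_1* = 2 + 5/11·(I − 2p_1 − 5p_2)/p_1.
Discretionary income = 204 − 2·3.6 − 5·1 = 191.8; q_1* = 2 + 5/11·191.8/3.6 = 26.2172; q_2* = 5 + 6/11·191.8/1 = 109.6182.

q_1* = 26.2172, q_2* = 109.6182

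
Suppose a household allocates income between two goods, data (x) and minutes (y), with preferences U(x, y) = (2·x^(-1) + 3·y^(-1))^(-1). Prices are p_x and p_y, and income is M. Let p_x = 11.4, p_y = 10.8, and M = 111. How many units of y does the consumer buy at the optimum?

y* = 5.5892

MU_x ∝ 2·x^(-2), MU_y ∝ 3·y^(-2), so MRS = (2/3)·(y/x)^(2) = p_x/p_y.
Solve for the ratio: y/x = [(3/2)·p_x/p_y]^(0.5).
Substitute y = (y/x)·x into the budget: x* = M/(p_x + p_y·(y/x)).
Numerically y/x = 1.258306, so x* = 111/(11.4 + 10.8·1.258306) = 4.4418 and y* = 1.258306·4.4418 = 5.5892.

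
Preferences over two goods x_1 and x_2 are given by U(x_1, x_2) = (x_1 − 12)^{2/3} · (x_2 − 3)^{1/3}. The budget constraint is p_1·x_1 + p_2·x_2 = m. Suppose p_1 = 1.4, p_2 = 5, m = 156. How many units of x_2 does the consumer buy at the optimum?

x_2* = 11.28

After buying the subsistence bundle (12, 3), a share 2/3 of the remaining income goes to x_1: x_1* = 12 + 2/3·(m − 12p_1 − 3p_2)/p_1.
Discretionary income = 156 − 12·1.4 − 3·5 = 124.2; x_2* = 3 + 1/3·124.2/5 = 11.28.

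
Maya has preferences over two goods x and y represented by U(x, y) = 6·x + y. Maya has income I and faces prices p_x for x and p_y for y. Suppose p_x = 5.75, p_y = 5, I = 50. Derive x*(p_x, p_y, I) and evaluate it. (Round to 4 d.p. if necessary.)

x gives more utility per dollar, so spend all income on x: x* = I/p_x, y* = 0.
Numerically: x* = 8.6957, y* = 0.

x* = 8.6957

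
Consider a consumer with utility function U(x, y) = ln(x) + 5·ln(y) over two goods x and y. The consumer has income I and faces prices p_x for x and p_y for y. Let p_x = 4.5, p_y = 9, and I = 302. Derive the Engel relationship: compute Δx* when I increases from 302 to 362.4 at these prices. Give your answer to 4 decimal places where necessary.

The MRS is (1/5)·y/x. Set MRS = p_x/p_y.
Rearranging, p_y·y = 5·p_x·x. Substituting into the budget gives p_x·x·(1 + 5) = I.
Demand: x*(p_x,p_y,I) = 1/6·I/p_x and y* = 5/6·I/p_y.
At p_x=4.5, p_y=9, I=302: x* = 1/6·302/4.5 = 11.1852.
At I' = 362.4: x* = 13.4222. Change: 13.4222 − 11.1852 = 2.237.

Δx* = 2.237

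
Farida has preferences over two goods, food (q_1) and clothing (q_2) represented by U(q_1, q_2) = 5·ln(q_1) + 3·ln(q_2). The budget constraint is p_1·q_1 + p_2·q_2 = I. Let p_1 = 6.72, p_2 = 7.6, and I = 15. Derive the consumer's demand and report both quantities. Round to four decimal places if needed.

The MRS is (5/3)·q_2/q_1. Set MRS = p_1/p_2.
Rearranging, p_2·q_2 = (3/5)·p_1·q_1. Substituting into the budget gives p_1·q_1·(1 + (3/5)) = I.
Demand: q_1*(p_1,p_2,I) = 0.625·I/p_1 and q_2* = 0.375·I/p_2.
At p_1=6.72, p_2=7.6, I=15: q_1* = 0.625·15/6.72 = 1.3951, q_2* = 0.7401.

q_1* = 1.3951, q_2* = 0.7401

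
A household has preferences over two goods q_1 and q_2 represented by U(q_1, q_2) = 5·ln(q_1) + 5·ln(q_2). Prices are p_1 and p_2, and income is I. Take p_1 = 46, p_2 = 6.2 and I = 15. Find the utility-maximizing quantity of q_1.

q_1* = 0.163

MU_q_1/MU_q_2 = (5·q_2)/(5·q_1); tangency sets this equal to p_1/p_2.
Rearranging, p_2·q_2 = p_1·q_1. Substituting into the budget gives p_1·q_1·(1 + 1) = I.
Demand: q_1*(p_1,p_2,I) = 0.5·I/p_1 and q_2* = 0.5·I/p_2.
At p_1=46, p_2=6.2, I=15: q_1* = 0.5·15/46 = 0.163.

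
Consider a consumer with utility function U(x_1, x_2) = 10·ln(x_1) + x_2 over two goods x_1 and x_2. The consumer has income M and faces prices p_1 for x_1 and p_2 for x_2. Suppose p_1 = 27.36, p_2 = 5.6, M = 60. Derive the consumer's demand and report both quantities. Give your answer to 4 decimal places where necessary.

x_1* = 2.0468, x_2* = 0.7143

At the given prices: x_1* = 10·5.6/27.36 = 2.0468, and x_2* = 0.7143.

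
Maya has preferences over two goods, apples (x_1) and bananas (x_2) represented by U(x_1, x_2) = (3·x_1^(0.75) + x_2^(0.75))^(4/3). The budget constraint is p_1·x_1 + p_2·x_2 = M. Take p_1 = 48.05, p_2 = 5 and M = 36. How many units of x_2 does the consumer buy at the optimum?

From the CES first-order condition, 3·(x_2/x_1)^(0.25) = p_1/p_2.
Solve for the ratio: x_2/x_1 = [(1/3)·p_1/p_2]^(4).
With the ratio pinned down, the budget gives x_1* = M/(p_1 + p_2·(x_2/x_1)) and x_2* = (x_2/x_1)·x_1*.
Numerically x_2/x_1 = 105.29519, so x_1* = 36/(48.05 + 5·105.29519) = 0.0627 and x_2* = 105.29519·0.0627 = 6.5978.

x_2* = 6.5978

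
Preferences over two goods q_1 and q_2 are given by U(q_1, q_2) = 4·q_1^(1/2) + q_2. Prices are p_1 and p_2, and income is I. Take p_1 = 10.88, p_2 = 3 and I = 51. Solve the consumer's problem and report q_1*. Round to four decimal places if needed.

q_1* = 0.3041

Utility is quasi-linear in q_2; the FOC for q_1 is 2/√q_1 = p_1/p_2.
Thus q_1* = (2·p_2/p_1)² — independent of I — with the rest of income spent on q_2.
Plugging in: q_1* = (2·3/10.88)² = 0.3041.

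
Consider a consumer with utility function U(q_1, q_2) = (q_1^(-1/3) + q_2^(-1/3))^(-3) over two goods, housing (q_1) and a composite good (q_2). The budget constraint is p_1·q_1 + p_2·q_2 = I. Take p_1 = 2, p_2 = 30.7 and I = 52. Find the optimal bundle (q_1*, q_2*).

q_1* = 8.7267, q_2* = 1.1253

Numerically q_2/q_1 = 0.128949, so q_1* = 52/(2 + 30.7·0.128949) = 8.7267 and q_2* = 0.128949·8.7267 = 1.1253.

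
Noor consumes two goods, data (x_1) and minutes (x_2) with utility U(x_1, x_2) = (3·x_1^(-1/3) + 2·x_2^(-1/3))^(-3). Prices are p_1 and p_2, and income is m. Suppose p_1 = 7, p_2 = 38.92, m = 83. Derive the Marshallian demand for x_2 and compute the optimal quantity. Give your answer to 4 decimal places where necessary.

MU_x_1 ∝ 3·x_1^(-4/3), MU_x_2 ∝ 2·x_2^(-4/3), so MRS = (3/2)·(x_2/x_1)^(4/3) = p_1/p_2.
Hence x_2/x_1 = ((2/3)·p_1/p_2)^(1/(4/3)), i.e. raised to the 0.75 power.
With the ratio pinned down, the budget gives x_1* = m/(p_1 + p_2·(x_2/x_1)) and x_2* = (x_2/x_1)·x_1*.
Numerically x_2/x_1 = 0.203763, so x_1* = 83/(7 + 38.92·0.203763) = 5.5591 and x_2* = 0.203763·5.5591 = 1.1327.

x_2* = 1.1327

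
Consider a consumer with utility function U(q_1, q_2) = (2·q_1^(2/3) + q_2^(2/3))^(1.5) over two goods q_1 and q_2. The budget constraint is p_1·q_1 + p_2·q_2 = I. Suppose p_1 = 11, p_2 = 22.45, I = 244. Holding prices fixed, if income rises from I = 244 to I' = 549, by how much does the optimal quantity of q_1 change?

Δq_1* = 26.9194

MRS = MU_q_1/MU_q_2 = 2·(q_2/q_1)^(1/3). Set equal to p_1/p_2.
Solve for the ratio: q_2/q_1 = [(1/2)·p_1/p_2]^(3).
Substitute q_2 = (q_2/q_1)·q_1 into the budget: q_1* = I/(p_1 + p_2·(q_2/q_1)).
Numerically q_2/q_1 = 0.014704, so q_1* = 244/(11 + 22.45·0.014704) = 21.5355.
At I' = 549: q_1* = 48.455. Change: 48.455 − 21.5355 = 26.9194.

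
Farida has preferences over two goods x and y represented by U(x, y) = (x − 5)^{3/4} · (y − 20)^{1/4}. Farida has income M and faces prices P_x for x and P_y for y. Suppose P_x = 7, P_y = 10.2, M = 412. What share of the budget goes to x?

share on x = 0.3999

This is Cobb-Douglas in (x−5, y−20): tangency gives 0.75·P_y·(y−20) = 0.25·P_x·(x−5).
Substituting into the budget: x* = 5 + 0.75·(M − 5·P_x − 20·P_y)/P_x, and y* = 20 + 0.25·(…)/P_y.
Discretionary income = 412 − 5·7 − 20·10.2 = 173; x* = 5 + 0.75·173/7 = 23.5357; y* = 20 + 0.25·173/10.2 = 24.2402.
Expenditure on x: 7·23.5357 = 164.75; share = 0.3999.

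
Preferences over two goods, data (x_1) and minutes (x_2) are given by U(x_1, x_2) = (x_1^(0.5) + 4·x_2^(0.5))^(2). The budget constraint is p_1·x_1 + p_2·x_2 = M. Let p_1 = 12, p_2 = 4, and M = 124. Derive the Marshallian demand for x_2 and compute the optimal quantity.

With the ratio pinned down, the budget gives x_1* = M/(p_1 + p_2·(x_2/x_1)) and x_2* = (x_2/x_1)·x_1*.
Numerically x_2/x_1 = 144, so x_1* = 124/(12 + 4·144) = 0.2109 and x_2* = 144·0.2109 = 30.3673.

x_2* = 30.3673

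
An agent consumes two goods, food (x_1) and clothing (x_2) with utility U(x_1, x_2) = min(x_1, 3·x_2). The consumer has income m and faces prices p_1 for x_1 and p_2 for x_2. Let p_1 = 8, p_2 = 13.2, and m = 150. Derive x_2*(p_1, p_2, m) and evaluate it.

With perfect complements, no substitution: consume in ratio x_1:x_2 = 3:1.
Budget: p_1·x_1 + p_2·(1/3)·x_1 = m, so (3·p_1 + p_2)·x_1 = 3·m.
Demand: x_1*(p_1,p_2,m) = 3·m/(3·p_1 + p_2), x_2* = m/(3·p_1 + p_2).
Here 3·8 + 13.2 = 37.2, giving x_2* = 4.0323.

x_2* = 4.0323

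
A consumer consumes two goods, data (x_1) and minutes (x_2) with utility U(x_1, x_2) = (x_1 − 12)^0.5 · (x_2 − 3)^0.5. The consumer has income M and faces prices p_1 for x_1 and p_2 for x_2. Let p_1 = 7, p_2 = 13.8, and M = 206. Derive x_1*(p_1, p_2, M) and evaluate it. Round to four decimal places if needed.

Discretionary income = 206 − 12·7 − 3·13.8 = 80.6; x_1* = 12 + 0.5·80.6/7 = 17.7571.

x_1* = 17.7571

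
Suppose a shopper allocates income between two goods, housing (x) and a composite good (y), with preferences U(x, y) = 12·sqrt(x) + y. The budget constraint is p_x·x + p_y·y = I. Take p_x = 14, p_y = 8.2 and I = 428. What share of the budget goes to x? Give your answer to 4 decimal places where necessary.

Utility is quasi-linear in y; the FOC for x is 6/√x = p_x/p_y.
Solve: √x = 6·p_y/p_x, so x*(p_x,p_y) = (6·p_y/p_x)², and y* = (I − p_x·x*)/p_y.
Plugging in: x* = (6·8.2/14)² = 12.3502, y* = 31.1094.
Expenditure on x: 14·12.3502 = 172.9029; share = 0.404.

share on x = 0.404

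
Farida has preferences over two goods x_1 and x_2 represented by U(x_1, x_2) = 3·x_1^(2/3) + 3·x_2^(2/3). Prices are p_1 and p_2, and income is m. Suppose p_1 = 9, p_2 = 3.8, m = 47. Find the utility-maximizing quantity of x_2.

From the CES first-order condition, (x_2/x_1)^(1/3) = p_1/p_2.
Hence x_2/x_1 = (p_1/p_2)^(1/(1/3)), i.e. raised to the 3 power.
With the ratio pinned down, the budget gives x_1* = m/(p_1 + p_2·(x_2/x_1)) and x_2* = (x_2/x_1)·x_1*.
Numerically x_2/x_1 = 13.285464, so x_1* = 47/(9 + 3.8·13.285464) = 0.7901 and x_2* = 13.285464·0.7901 = 10.4971.

x_2* = 10.4971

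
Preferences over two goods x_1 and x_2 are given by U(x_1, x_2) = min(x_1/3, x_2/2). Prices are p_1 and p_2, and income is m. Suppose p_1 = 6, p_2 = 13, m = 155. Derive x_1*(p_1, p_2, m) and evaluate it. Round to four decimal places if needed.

Leontief preferences: the optimum is at the kink where x_1/3 = x_2/2, i.e. x_2 = (2/3)·x_1.
Budget: p_1·x_1 + p_2·(2/3)·x_1 = m, so (3·p_1 + 2·p_2)·x_1 = 3·m.
Demand: x_1*(p_1,p_2,m) = 3·m/(3·p_1 + 2·p_2), x_2* = 2·m/(3·p_1 + 2·p_2).
Here 3·6 + 2·13 = 44, giving x_1* = 10.5682.

x_1* = 10.5682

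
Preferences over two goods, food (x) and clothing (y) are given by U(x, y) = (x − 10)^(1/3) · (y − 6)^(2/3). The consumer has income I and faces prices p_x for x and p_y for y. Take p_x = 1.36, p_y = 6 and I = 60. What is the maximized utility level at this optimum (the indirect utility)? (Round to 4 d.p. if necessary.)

V = 1.5042

This is Cobb-Douglas in (x−10, y−6): tangency gives 1/3·p_y·(y−6) = 2/3·p_x·(x−10).
After buying the subsistence bundle (10, 6), a share 1/3 of the remaining income goes to x: x* = 10 + 1/3·(I − 10p_x − 6p_y)/p_x.
Discretionary income = 60 − 10·1.36 − 6·6 = 10.4; x* = 10 + 1/3·10.4/1.36 = 12.549; y* = 6 + 2/3·10.4/6 = 7.1556.
Utility at the optimum: U(12.549, 7.1556) = 1.5042.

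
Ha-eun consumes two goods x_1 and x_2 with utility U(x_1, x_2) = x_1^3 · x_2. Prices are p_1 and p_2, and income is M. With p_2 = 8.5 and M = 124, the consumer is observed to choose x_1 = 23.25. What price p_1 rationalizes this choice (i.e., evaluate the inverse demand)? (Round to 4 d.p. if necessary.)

p_1 = 4

Tangency: MRS = 3·x_2/x_1 = p_1/p_2.
So 3·p_2·x_2 = p_1·x_1; combined with the budget, a share 0.75 of income goes to x_1.
Demand: x_1*(p_1,p_2,M) = 0.75·M/p_1 and x_2* = 0.25·M/p_2.
Set x_1* = 23.25 in the demand function and solve for p_1: p_1 = 4.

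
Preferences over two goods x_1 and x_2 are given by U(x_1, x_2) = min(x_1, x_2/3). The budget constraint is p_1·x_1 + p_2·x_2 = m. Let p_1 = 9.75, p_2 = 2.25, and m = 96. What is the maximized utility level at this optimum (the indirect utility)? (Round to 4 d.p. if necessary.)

V = 5.8182

Leontief preferences: the optimum is at the kink where x_1/1 = x_2/3, i.e. x_2 = 3·x_1.
Budget: p_1·x_1 + p_2·3·x_1 = m, so (p_1 + 3·p_2)·x_1 = m.
Demand: x_1*(p_1,p_2,m) = m/(p_1 + 3·p_2), x_2* = 3·m/(p_1 + 3·p_2).
Here 9.75 + 3·2.25 = 16.5, giving x_1* = 5.8182 and x_2* = 17.4545.
Utility at the optimum: U(5.8182, 17.4545) = 5.8182.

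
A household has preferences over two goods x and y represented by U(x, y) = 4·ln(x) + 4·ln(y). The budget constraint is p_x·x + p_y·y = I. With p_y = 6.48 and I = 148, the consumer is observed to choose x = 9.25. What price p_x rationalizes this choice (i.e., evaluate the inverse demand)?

p_x = 8

The MRS is y/x. Set MRS = p_x/p_y.
So 4·p_y·y = 4·p_x·x; combined with the budget, a share 0.5 of income goes to x.
Demand: x*(p_x,p_y,I) = 0.5·I/p_x and y* = 0.5·I/p_y.
Set x* = 9.25 in the demand function and solve for p_x: p_x = 8.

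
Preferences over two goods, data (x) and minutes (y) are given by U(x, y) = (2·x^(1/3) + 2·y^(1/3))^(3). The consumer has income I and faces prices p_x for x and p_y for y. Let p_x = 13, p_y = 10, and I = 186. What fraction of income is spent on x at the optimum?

MRS = MU_x/MU_y = (y/x)^(2/3). Set equal to p_x/p_y.
Solve for the ratio: y/x = [p_x/p_y]^(1.5).
With the ratio pinned down, the budget gives x* = I/(p_x + p_y·(y/x)) and y* = (y/x)·x*.
Numerically y/x = 1.482228, so x* = 186/(13 + 10·1.482228) = 6.6853 and y* = 1.482228·6.6853 = 9.9091.
Expenditure on x: 13·6.6853 = 86.9088; share = 0.4673.

share on x = 0.4673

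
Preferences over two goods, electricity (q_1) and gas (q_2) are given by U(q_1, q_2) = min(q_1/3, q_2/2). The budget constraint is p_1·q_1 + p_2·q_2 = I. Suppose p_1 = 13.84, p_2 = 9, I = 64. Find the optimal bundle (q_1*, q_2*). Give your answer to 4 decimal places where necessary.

Leontief preferences: the optimum is at the kink where q_1/3 = q_2/2, i.e. q_2 = (2/3)·q_1.
Budget: p_1·q_1 + p_2·(2/3)·q_1 = I, so (3·p_1 + 2·p_2)·q_1 = 3·I.
Demand: q_1*(p_1,p_2,I) = 3·I/(3·p_1 + 2·p_2), q_2* = 2·I/(3·p_1 + 2·p_2).
Here 3·13.84 + 2·9 = 59.52, giving q_1* = 3.2258 and q_2* = 2.1505.

q_1* = 3.2258, q_2* = 2.1505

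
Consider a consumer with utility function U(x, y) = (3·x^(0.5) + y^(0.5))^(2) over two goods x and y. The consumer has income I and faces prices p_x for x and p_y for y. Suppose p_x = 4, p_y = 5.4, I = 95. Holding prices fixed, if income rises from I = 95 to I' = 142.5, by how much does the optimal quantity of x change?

Δx* = 10.972

From the CES first-order condition, 3·(y/x)^(0.5) = p_x/p_y.
Solve for the ratio: y/x = [(1/3)·p_x/p_y]^(2).
Substitute y = (y/x)·x into the budget: x* = I/(p_x + p_y·(y/x)).
Numerically y/x = 0.060966, so x* = 95/(4 + 5.4·0.060966) = 21.9439.
At I' = 142.5: x* = 32.9159. Change: 32.9159 − 21.9439 = 10.972.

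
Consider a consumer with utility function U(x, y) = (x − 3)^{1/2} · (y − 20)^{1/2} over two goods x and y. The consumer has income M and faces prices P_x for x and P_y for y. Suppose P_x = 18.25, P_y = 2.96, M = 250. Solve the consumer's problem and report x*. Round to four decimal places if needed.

This is Cobb-Douglas in (x−3, y−20): tangency gives 0.5·P_y·(y−20) = 0.5·P_x·(x−3).
After buying the subsistence bundle (3, 20), a share 0.5 of the remaining income goes to x: x* = 3 + 0.5·(M − 3P_x − 20P_y)/P_x.
Discretionary income = 250 − 3·18.25 − 20·2.96 = 136.05; x* = 3 + 0.5·136.05/18.25 = 6.7274.

x* = 6.7274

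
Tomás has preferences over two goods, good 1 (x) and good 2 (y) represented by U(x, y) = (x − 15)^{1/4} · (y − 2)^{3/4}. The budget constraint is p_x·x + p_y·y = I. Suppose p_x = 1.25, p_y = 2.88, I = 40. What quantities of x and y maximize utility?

x* = 18.098, y* = 6.0339

MRS = (1/3)·(y−2)/(x−15). Tangency with p_x/p_y gives y−2 = 3·(p_x/p_y)·(x−15).
After buying the subsistence bundle (15, 2), a share 0.25 of the remaining income goes to x: x* = 15 + 0.25·(I − 15p_x − 2p_y)/p_x.
Discretionary income = 40 − 15·1.25 − 2·2.88 = 15.49; x* = 15 + 0.25·15.49/1.25 = 18.098; y* = 2 + 0.75·15.49/2.88 = 6.0339.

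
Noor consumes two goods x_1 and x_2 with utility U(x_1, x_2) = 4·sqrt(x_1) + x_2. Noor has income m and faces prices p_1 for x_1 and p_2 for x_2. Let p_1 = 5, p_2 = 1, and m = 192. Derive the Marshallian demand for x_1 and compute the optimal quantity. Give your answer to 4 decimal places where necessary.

Set MRS = p_1/p_2: 2·x_1^(−1/2) = p_1/p_2.
Thus x_1* = (2·p_2/p_1)² — independent of m — with the rest of income spent on x_2.
Plugging in: x_1* = (2·1/5)² = 0.16.

x_1* = 0.16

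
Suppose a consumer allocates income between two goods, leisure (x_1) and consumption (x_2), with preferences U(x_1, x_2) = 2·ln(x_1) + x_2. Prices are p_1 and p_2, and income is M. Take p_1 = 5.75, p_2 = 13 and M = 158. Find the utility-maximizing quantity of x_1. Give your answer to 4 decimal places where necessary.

MU_x_1 = 2/x_1, MU_x_2 = 1. Tangency: 2/x_1 = p_1/p_2.
So x_1*(p_1,p_2) = 2·p_2/p_1, independent of income; and x_2* = (M − 2·p_2)/p_2.
At the given prices: x_1* = 2·13/5.75 = 4.5217.

x_1* = 4.5217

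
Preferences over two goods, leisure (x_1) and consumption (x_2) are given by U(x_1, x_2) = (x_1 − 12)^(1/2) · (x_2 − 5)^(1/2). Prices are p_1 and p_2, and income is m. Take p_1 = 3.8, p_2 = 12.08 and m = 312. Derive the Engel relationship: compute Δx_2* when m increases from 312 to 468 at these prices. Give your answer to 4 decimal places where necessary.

Δx_2* = 6.457

MRS = (x_2−5)/(x_1−12). Tangency with p_1/p_2 gives x_2−5 = (p_1/p_2)·(x_1−12).
Substituting into the budget: x_1* = 12 + 0.5·(m − 12·p_1 − 5·p_2)/p_1, and x_2* = 5 + 0.5·(…)/p_2.
Discretionary income = 312 − 12·3.8 − 5·12.08 = 206; x_2* = 5 + 0.5·206/12.08 = 13.5265.
At m' = 468: x_2* = 19.9834. Change: 19.9834 − 13.5265 = 6.457.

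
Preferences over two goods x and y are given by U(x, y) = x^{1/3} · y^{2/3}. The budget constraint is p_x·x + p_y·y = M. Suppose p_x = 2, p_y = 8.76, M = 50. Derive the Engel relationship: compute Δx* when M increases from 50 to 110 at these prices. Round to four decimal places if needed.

At p_x=2, p_y=8.76, M=50: x* = 1/3·50/2 = 8.3333.
At M' = 110: x* = 18.3333. Change: 18.3333 − 8.3333 = 10.

Δx* = 10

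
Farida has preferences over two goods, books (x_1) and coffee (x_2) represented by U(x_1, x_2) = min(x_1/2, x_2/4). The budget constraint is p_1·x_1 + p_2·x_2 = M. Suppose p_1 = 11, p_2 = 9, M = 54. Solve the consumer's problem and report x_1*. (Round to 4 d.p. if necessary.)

Demand: x_1*(p_1,p_2,M) = 2·M/(2·p_1 + 4·p_2), x_2* = 4·M/(2·p_1 + 4·p_2).
Here 2·11 + 4·9 = 58, giving x_1* = 1.8621.

x_1* = 1.8621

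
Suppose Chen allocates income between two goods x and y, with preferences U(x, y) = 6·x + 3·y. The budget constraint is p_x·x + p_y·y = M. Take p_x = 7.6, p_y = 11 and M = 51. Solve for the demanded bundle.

x* = 6.7105, y* = 0

Linear utility — the consumer picks whichever good has higher MU/price: 6/7.6 = 0.7895 vs 3/11 = 0.2727.
x gives more utility per dollar, so spend all income on x: x* = M/p_x, y* = 0.
Numerically: x* = 6.7105, y* = 0.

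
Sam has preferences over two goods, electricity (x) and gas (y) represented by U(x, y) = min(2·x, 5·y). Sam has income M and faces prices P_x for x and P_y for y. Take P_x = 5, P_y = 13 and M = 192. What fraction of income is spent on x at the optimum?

share on x = 0.4902

Leontief preferences: the optimum is at the kink where x/5 = y/2, i.e. y = (2/5)·x.
Budget: P_x·x + P_y·(2/5)·x = M, so (5·P_x + 2·P_y)·x = 5·M.
Demand: x*(P_x,P_y,M) = 5·M/(5·P_x + 2·P_y), y* = 2·M/(5·P_x + 2·P_y).
Here 5·5 + 2·13 = 51, giving x* = 18.8235 and y* = 7.5294.
Expenditure on x: 5·18.8235 = 94.1176; share = 0.4902.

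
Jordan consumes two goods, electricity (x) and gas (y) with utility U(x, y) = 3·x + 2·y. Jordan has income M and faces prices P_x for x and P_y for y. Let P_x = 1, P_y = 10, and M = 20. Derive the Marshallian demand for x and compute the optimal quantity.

x* = 20

Linear utility — the consumer picks whichever good has higher MU/price: 3/1 = 3 vs 2/10 = 0.2.
x gives more utility per dollar, so spend all income on x: x* = M/P_x, y* = 0.
Numerically: x* = 20, y* = 0.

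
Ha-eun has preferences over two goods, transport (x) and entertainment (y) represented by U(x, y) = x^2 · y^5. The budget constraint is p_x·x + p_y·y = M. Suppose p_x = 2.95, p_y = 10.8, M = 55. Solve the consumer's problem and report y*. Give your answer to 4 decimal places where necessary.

Tangency: MRS = (2/5)·y/x = p_x/p_y.
Rearranging, p_y·y = (5/2)·p_x·x. Substituting into the budget gives p_x·x·(1 + (5/2)) = M.
Demand: x*(p_x,p_y,M) = 2/7·M/p_x and y* = 5/7·M/p_y.
At p_x=2.95, p_y=10.8, M=55: y* = 5/7·55/10.8 = 3.6376.

y* = 3.6376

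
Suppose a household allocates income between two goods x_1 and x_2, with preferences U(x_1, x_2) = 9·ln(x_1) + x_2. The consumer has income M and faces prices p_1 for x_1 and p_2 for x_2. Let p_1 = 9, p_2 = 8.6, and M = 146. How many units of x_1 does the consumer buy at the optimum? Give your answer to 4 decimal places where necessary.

x_1* = 8.6

Set MRS = p_1/p_2: (9/x_1)/1 = p_1/p_2.
So x_1*(p_1,p_2) = 9·p_2/p_1, independent of income; and x_2* = (M − 9·p_2)/p_2.
At the given prices: x_1* = 9·8.6/9 = 8.6.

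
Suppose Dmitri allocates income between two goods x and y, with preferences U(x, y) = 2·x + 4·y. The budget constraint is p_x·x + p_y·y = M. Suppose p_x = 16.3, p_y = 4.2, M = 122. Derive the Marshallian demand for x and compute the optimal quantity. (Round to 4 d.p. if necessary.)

x* = 0

Perfect substitutes: compare marginal utility per dollar. 2/p_x vs 4/p_y → 0.1227 vs 0.9524.
y gives more utility per dollar, so spend all income on y: y* = M/p_y, x* = 0.
Numerically: x* = 0, y* = 29.0476.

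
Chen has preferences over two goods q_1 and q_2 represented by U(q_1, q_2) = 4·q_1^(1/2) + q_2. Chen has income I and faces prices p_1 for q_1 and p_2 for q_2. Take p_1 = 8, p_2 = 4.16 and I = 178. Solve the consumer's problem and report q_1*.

Plugging in: q_1* = (2·4.16/8)² = 1.0816.

q_1* = 1.0816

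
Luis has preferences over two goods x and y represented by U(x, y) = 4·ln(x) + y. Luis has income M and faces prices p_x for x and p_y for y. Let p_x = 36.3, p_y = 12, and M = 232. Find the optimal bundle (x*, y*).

x* = 1.3223, y* = 15.3333

At the given prices: x* = 4·12/36.3 = 1.3223, and y* = 15.3333.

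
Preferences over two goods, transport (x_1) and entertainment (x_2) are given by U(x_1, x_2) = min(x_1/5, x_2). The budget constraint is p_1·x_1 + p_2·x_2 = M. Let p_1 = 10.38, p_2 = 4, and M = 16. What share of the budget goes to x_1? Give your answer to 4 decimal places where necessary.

share on x_1 = 0.9284

Leontief preferences: the optimum is at the kink where x_1/5 = x_2/1, i.e. x_2 = (1/5)·x_1.
Budget: p_1·x_1 + p_2·(1/5)·x_1 = M, so (5·p_1 + p_2)·x_1 = 5·M.
Demand: x_1*(p_1,p_2,M) = 5·M/(5·p_1 + p_2), x_2* = M/(5·p_1 + p_2).
Here 5·10.38 + 4 = 55.9, giving x_1* = 1.4311 and x_2* = 0.2862.
Expenditure on x_1: 10.38·1.4311 = 14.8551; share = 0.9284.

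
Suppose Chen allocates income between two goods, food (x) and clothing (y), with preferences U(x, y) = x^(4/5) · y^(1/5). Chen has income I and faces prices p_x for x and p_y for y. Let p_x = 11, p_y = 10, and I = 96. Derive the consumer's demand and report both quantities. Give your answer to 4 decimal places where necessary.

Tangency: MRS = 4·y/x = p_x/p_y.
Rearranging, p_y·y = (1/4)·p_x·x. Substituting into the budget gives p_x·x·(1 + (1/4)) = I.
Demand: x*(p_x,p_y,I) = 0.8·I/p_x and y* = 0.2·I/p_y.
At p_x=11, p_y=10, I=96: x* = 0.8·96/11 = 6.9818, y* = 1.92.

x* = 6.9818, y* = 1.92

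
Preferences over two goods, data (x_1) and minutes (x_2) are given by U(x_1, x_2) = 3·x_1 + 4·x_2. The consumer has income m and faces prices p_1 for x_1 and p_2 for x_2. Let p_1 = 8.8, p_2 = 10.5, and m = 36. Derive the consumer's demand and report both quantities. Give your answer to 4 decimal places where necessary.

x_1* = 0, x_2* = 3.4286

Perfect substitutes: compare marginal utility per dollar. 3/p_1 vs 4/p_2 → 0.3409 vs 0.381.
x_2 gives more utility per dollar, so spend all income on x_2: x_2* = m/p_2, x_1* = 0.
Numerically: x_1* = 0, x_2* = 3.4286.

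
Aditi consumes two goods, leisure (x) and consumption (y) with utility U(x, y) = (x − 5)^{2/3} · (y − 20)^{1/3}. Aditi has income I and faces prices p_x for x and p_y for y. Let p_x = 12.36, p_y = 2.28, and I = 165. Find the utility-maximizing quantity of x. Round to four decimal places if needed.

Discretionary income = 165 − 5·12.36 − 20·2.28 = 57.6; x* = 5 + 2/3·57.6/12.36 = 8.1068.

x* = 8.1068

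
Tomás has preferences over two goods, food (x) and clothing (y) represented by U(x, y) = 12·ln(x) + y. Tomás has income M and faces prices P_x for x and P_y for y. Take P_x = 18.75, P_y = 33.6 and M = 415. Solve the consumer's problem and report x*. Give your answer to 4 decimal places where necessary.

x* = 21.504

At the given prices: x* = 12·33.6/18.75 = 21.504.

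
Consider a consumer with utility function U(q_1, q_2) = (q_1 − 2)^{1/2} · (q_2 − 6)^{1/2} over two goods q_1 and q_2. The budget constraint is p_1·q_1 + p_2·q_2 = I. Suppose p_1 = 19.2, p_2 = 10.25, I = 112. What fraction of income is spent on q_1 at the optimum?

share on q_1 = 0.3969

Let q_1' = q_1−2, q_2' = q_2−6. MRS = q_2'/q_1' = p_1/p_2.
Substituting into the budget: q_1* = 2 + 0.5·(I − 2·p_1 − 6·p_2)/p_1, and q_2* = 6 + 0.5·(…)/p_2.
Discretionary income = 112 − 2·19.2 − 6·10.25 = 12.1; q_1* = 2 + 0.5·12.1/19.2 = 2.3151; q_2* = 6 + 0.5·12.1/10.25 = 6.5902.
Expenditure on q_1: 19.2·2.3151 = 44.45; share = 0.3969.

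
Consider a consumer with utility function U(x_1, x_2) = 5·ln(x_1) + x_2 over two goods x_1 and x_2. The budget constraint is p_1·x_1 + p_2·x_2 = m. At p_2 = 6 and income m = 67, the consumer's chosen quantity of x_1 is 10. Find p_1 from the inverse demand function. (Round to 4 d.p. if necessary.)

MU_x_1 = 5/x_1, MU_x_2 = 1. Tangency: 5/x_1 = p_1/p_2.
So x_1*(p_1,p_2) = 5·p_2/p_1, independent of income; and x_2* = (m − 5·p_2)/p_2.
Set x_1* = 10 in the demand function and solve for p_1: p_1 = 3.

p_1 = 3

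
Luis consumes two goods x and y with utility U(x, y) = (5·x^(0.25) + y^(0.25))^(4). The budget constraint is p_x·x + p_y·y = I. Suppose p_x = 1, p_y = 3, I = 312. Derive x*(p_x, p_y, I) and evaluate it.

x* = 288.596

With the ratio pinned down, the budget gives x* = I/(p_x + p_y·(y/x)) and y* = (y/x)·x*.
Numerically y/x = 0.027032, so x* = 312/(1 + 3·0.027032) = 288.596.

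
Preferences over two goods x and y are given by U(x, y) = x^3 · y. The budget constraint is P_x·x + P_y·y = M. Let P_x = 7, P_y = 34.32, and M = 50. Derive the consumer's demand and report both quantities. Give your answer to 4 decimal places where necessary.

x* = 5.3571, y* = 0.3642

Tangency: MRS = 3·y/x = P_x/P_y.
Rearranging, P_y·y = (1/3)·P_x·x. Substituting into the budget gives P_x·x·(1 + (1/3)) = M.
Demand: x*(P_x,P_y,M) = 0.75·M/P_x and y* = 0.25·M/P_y.
At P_x=7, P_y=34.32, M=50: x* = 0.75·50/7 = 5.3571, y* = 0.3642.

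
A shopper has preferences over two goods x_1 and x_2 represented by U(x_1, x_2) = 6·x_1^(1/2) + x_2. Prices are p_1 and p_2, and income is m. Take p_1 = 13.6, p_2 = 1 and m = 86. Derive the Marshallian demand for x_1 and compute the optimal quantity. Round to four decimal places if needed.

x_1* = 0.0487

Set MRS = p_1/p_2: 3·x_1^(−1/2) = p_1/p_2.
Thus x_1* = (3·p_2/p_1)² — independent of m — with the rest of income spent on x_2.
Plugging in: x_1* = (3·1/13.6)² = 0.0487.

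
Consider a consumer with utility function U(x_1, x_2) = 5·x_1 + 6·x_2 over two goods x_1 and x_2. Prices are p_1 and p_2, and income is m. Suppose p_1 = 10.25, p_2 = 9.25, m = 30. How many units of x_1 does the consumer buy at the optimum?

x_1* = 0

Perfect substitutes: compare marginal utility per dollar. 5/p_1 vs 6/p_2 → 0.4878 vs 0.6486.
x_2 gives more utility per dollar, so spend all income on x_2: x_2* = m/p_2, x_1* = 0.
Numerically: x_1* = 0, x_2* = 3.2432.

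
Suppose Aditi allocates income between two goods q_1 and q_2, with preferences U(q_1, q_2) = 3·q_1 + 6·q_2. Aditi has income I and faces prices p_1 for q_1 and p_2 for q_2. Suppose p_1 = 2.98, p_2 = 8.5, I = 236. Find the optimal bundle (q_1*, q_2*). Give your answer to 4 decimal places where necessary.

q_1 gives more utility per dollar, so spend all income on q_1: q_1* = I/p_1, q_2* = 0.
Numerically: q_1* = 79.1946, q_2* = 0.

q_1* = 79.1946, q_2* = 0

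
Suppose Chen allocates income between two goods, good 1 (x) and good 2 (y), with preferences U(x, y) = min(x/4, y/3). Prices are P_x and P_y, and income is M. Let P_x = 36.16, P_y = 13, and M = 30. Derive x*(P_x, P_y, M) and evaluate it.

Here 4·36.16 + 3·13 = 183.64, giving x* = 0.6535.

x* = 0.6535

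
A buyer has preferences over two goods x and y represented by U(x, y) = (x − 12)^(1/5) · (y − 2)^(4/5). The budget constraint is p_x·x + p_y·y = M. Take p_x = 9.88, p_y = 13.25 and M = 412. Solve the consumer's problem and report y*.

MRS = (1/4)·(y−2)/(x−12). Tangency with p_x/p_y gives y−2 = 4·(p_x/p_y)·(x−12).
After buying the subsistence bundle (12, 2), a share 0.2 of the remaining income goes to x: x* = 12 + 0.2·(M − 12p_x − 2p_y)/p_x.
Discretionary income = 412 − 12·9.88 − 2·13.25 = 266.94; y* = 2 + 0.8·266.94/13.25 = 18.1171.

y* = 18.1171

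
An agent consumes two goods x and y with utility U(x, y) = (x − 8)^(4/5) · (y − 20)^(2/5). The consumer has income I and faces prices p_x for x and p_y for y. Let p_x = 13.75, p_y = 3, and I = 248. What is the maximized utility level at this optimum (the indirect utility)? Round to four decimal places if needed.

V = 6.8755

MRS = 2·(y−20)/(x−8). Tangency with p_x/p_y gives y−20 = (1/2)·(p_x/p_y)·(x−8).
After buying the subsistence bundle (8, 20), a share 2/3 of the remaining income goes to x: x* = 8 + 2/3·(I − 8p_x − 20p_y)/p_x.
Discretionary income = 248 − 8·13.75 − 20·3 = 78; x* = 8 + 2/3·78/13.75 = 11.7818; y* = 20 + 1/3·78/3 = 28.6667.
Utility at the optimum: U(11.7818, 28.6667) = 6.8755.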